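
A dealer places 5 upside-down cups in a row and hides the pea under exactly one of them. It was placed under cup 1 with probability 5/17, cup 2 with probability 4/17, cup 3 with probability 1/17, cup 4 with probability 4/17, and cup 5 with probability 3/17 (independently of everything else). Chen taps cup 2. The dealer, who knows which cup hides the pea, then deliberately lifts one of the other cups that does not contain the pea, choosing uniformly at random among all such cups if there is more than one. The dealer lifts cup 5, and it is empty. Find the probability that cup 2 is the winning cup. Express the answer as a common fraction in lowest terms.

3/13

Apply Bayes' rule, conditioning on where the pea actually is.
If it is under cup 1 (prior 5/17): the dealer has 3 equally likely choices, so probability 1/3; weight (5/17)·(1/3) = 5/51.
If it is under cup 2 (prior 4/17): the dealer has 4 equally likely choices, so probability 1/4; weight (4/17)·(1/4) = 1/17.
If it is under cup 3 (prior 1/17): the dealer has 3 equally likely choices, so probability 1/3; weight (1/17)·(1/3) = 1/51.
If it is under cup 4 (prior 4/17): the dealer has 3 equally likely choices, so probability 1/3; weight (4/17)·(1/3) = 4/51.
If it is under cup 5 (prior 3/17): the dealer opened cup 5, so this case is ruled out; weight (3/17)·0 = 0.
The weights sum to 13/51.
So P(the pea under cup 2 | the dealer opened cup 5) = (1/17) / (13/51) = 3/13.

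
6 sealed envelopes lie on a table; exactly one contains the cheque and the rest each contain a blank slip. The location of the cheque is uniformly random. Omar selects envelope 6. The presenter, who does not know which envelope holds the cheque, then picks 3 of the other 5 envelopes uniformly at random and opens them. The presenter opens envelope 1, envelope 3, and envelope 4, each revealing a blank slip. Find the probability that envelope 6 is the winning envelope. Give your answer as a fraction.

1/3

Because the presenter chose which envelopes to open without knowing where the cheque is, the choice is independent of the prize location. Learning that none of the 3 opened envelopes holds the cheque simply rules out those 3 locations and leaves the remaining 3 envelopes still equally likely by symmetry.
So P(the cheque in envelope 6) = 1/3.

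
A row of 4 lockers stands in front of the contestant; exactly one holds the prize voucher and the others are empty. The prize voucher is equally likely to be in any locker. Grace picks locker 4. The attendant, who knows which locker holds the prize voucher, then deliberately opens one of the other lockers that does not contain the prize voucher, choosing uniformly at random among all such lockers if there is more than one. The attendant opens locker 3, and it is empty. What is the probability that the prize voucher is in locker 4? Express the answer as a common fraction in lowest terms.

1/4

Apply Bayes' rule, conditioning on where the prize voucher actually is.
If it is in either of lockers 1 and 2 (prior 1/4 each): the attendant has 2 equally likely choices, so probability 1/2; weight (1/4)·(1/2) = 1/8 each.
If it is in locker 3 (prior 1/4): the attendant opened locker 3, so this case is ruled out; weight (1/4)·0 = 0.
If it is in locker 4 (prior 1/4): the attendant has 3 equally likely choices, so probability 1/3; weight (1/4)·(1/3) = 1/12.
The weights sum to 1/3.
So P(the prize voucher in locker 4 | the attendant opened locker 3) = (1/12) / (1/3) = 1/4.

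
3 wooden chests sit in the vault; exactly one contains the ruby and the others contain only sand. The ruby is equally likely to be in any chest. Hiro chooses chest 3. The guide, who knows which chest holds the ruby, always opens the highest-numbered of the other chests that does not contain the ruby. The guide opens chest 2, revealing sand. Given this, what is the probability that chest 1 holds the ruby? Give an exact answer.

Apply Bayes' rule, conditioning on where the ruby actually is.
If it is in either of chests 1 and 3 (prior 1/3 each): chest 2 is the highest-numbered option available, probability 1; weight (1/3)·1 = 1/3 each.
If it is in chest 2 (prior 1/3): the guide opened chest 2, so this case is ruled out; weight (1/3)·0 = 0.
The weights sum to 2/3.
So P(the ruby in chest 1 | the guide opened chest 2) = (1/3) / (2/3) = 1/2.

1/2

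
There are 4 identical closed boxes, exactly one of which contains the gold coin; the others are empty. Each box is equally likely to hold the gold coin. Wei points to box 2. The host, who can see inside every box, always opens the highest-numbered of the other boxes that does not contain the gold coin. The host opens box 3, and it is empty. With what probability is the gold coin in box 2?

Consider each possible location of the gold coin in turn.
If it is in either of boxes 1 and 2 (prior 1/4 each): the host would have opened box 4 instead, probability 0; weight (1/4)·0 = 0 each.
If it is in box 3 (prior 1/4): the host opened box 3, so this case is ruled out; weight (1/4)·0 = 0.
If it is in box 4 (prior 1/4): box 3 is the highest-numbered option available, probability 1; weight (1/4)·1 = 1/4.
The weights sum to 1/4.
So P(the gold coin in box 2 | the host opened box 3) = 0 / (1/4) = 0.

0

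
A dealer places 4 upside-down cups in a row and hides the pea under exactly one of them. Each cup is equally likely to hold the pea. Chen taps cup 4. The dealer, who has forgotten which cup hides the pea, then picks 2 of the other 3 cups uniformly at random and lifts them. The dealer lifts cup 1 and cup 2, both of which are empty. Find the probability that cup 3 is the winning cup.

Because the dealer chose which cups to lift without knowing where the pea is, the choice is independent of the prize location. Learning that none of the 2 opened cups holds the pea simply rules out those 2 locations and leaves the remaining 2 cups still equally likely by symmetry.
So P(the pea under cup 3) = 1/2.

1/2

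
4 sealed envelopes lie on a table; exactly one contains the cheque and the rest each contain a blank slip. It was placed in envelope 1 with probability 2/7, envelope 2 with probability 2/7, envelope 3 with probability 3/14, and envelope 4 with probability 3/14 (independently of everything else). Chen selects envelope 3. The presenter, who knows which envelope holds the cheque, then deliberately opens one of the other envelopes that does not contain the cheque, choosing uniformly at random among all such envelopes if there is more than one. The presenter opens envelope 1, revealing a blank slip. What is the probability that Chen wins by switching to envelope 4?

1/3

Condition on the true location of the cheque.
If it is in envelope 1 (prior 2/7): the presenter opened envelope 1, so this case is ruled out; weight (2/7)·0 = 0.
If it is in envelope 2 (prior 2/7): the presenter has 2 equally likely choices, so probability 1/2; weight (2/7)·(1/2) = 1/7.
If it is in envelope 3 (prior 3/14): the presenter has 3 equally likely choices, so probability 1/3; weight (3/14)·(1/3) = 1/14.
If it is in envelope 4 (prior 3/14): the presenter has 2 equally likely choices, so probability 1/2; weight (3/14)·(1/2) = 3/28.
The weights sum to 9/28.
So P(the cheque in envelope 4 | the presenter opened envelope 1) = (3/28) / (9/28) = 1/3.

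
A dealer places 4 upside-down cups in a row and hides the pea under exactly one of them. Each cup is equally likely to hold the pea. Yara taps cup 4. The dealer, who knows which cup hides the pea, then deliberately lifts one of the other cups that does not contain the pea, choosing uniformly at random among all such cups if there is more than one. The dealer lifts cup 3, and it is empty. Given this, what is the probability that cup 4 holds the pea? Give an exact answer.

1/4

Apply Bayes' rule, conditioning on where the pea actually is.
If it is under either of cups 1 and 2 (prior 1/4 each): the dealer has 2 equally likely choices, so probability 1/2; weight (1/4)·(1/2) = 1/8 each.
If it is under cup 3 (prior 1/4): the dealer opened cup 3, so this case is ruled out; weight (1/4)·0 = 0.
If it is under cup 4 (prior 1/4): the dealer has 3 equally likely choices, so probability 1/3; weight (1/4)·(1/3) = 1/12.
The weights sum to 1/3.
So P(the pea under cup 4 | the dealer opened cup 3) = (1/12) / (1/3) = 1/4.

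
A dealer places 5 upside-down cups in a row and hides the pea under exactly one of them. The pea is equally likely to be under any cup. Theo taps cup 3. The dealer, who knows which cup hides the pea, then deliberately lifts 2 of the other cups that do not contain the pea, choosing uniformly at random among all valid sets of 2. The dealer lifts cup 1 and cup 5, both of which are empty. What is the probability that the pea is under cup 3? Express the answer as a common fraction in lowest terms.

1/5

Condition on the true location of the pea.
If it is under either of cups 1 and 5 (prior 1/5 each): that cup was opened and seen not to hold the prize — ruled out; weight (1/5)·0 = 0 each.
If it is under either of cups 2 and 4 (prior 1/5 each): the dealer has 3 equally likely choices, so probability 1/3; weight (1/5)·(1/3) = 1/15 each.
If it is under cup 3 (prior 1/5): the dealer has 6 equally likely choices, so probability 1/6; weight (1/5)·(1/6) = 1/30.
The weights sum to 1/6.
So P(the pea under cup 3 | the dealer opened cup 1 and cup 5) = (1/30) / (1/6) = 1/5.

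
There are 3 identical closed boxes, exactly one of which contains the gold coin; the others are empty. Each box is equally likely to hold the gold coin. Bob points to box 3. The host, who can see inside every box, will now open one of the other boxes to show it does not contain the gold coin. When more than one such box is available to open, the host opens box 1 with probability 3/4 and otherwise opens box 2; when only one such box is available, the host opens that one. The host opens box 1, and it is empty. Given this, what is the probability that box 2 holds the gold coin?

Consider each possible location of the gold coin in turn.
If it is in box 1 (prior 1/3): the host opened box 1, so this case is ruled out; weight (1/3)·0 = 0.
If it is in box 2 (prior 1/3): only box 1 is available, probability 1; weight (1/3)·1 = 1/3.
If it is in box 3 (prior 1/3): box 1 is available, opened with probability 3/4; weight (1/3)·(3/4) = 1/4.
The weights sum to 7/12.
So P(the gold coin in box 2 | the host opened box 1) = (1/3) / (7/12) = 4/7.

4/7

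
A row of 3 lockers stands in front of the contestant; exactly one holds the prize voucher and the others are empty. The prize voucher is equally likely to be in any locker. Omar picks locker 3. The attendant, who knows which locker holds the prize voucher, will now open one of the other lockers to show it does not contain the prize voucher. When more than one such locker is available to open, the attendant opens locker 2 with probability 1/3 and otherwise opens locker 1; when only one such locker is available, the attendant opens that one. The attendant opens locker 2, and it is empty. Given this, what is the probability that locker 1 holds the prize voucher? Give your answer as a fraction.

3/4

Consider each possible location of the prize voucher in turn.
If it is in locker 1 (prior 1/3): only locker 2 is available, probability 1; weight (1/3)·1 = 1/3.
If it is in locker 2 (prior 1/3): the attendant opened locker 2, so this case is ruled out; weight (1/3)·0 = 0.
If it is in locker 3 (prior 1/3): locker 2 is available, opened with probability 1/3; weight (1/3)·(1/3) = 1/9.
The weights sum to 4/9.
So P(the prize voucher in locker 1 | the attendant opened locker 2) = (1/3) / (4/9) = 3/4.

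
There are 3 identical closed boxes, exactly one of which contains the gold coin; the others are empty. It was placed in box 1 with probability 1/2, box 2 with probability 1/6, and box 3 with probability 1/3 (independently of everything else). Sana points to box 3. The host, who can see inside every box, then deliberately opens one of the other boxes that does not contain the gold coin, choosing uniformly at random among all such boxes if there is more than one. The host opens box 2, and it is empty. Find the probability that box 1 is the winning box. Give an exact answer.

Apply Bayes' rule, conditioning on where the gold coin actually is.
If it is in box 1 (prior 1/2): the host has no choice, probability 1; weight (1/2)·1 = 1/2.
If it is in box 2 (prior 1/6): the host opened box 2, so this case is ruled out; weight (1/6)·0 = 0.
If it is in box 3 (prior 1/3): the host has 2 equally likely choices, so probability 1/2; weight (1/3)·(1/2) = 1/6.
The weights sum to 2/3.
So P(the gold coin in box 1 | the host opened box 2) = (1/2) / (2/3) = 3/4.

3/4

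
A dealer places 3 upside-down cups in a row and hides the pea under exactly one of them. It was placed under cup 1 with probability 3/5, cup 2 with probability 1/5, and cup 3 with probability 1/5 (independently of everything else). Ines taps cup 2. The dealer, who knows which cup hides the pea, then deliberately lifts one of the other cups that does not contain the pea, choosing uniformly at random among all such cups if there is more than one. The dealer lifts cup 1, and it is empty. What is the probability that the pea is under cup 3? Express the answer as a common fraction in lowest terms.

Condition on the true location of the pea.
If it is under cup 1 (prior 3/5): the dealer opened cup 1, so this case is ruled out; weight (3/5)·0 = 0.
If it is under cup 2 (prior 1/5): the dealer has 2 equally likely choices, so probability 1/2; weight (1/5)·(1/2) = 1/10.
If it is under cup 3 (prior 1/5): the dealer has no choice, probability 1; weight (1/5)·1 = 1/5.
The weights sum to 3/10.
So P(the pea under cup 3 | the dealer opened cup 1) = (1/5) / (3/10) = 2/3.

2/3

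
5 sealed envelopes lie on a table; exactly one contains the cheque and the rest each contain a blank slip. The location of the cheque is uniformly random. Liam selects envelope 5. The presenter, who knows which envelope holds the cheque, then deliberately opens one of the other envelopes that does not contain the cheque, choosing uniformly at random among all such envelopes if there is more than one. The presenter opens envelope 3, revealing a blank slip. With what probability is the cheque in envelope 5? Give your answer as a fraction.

Consider each possible location of the cheque in turn.
If it is in any of envelopes 1, 2, and 4 (prior 1/5 each): the presenter has 3 equally likely choices, so probability 1/3; weight (1/5)·(1/3) = 1/15 each.
If it is in envelope 3 (prior 1/5): the presenter opened envelope 3, so this case is ruled out; weight (1/5)·0 = 0.
If it is in envelope 5 (prior 1/5): the presenter has 4 equally likely choices, so probability 1/4; weight (1/5)·(1/4) = 1/20.
The weights sum to 1/4.
So P(the cheque in envelope 5 | the presenter opened envelope 3) = (1/20) / (1/4) = 1/5.

1/5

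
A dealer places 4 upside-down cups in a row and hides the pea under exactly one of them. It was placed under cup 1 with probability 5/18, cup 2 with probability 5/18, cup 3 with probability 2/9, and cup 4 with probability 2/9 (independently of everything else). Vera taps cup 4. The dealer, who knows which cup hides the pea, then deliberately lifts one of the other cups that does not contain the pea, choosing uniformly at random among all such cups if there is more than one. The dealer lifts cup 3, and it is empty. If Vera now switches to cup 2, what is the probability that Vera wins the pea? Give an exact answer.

Condition on the true location of the pea.
If it is under either of cups 1 and 2 (prior 5/18 each): the dealer has 2 equally likely choices, so probability 1/2; weight (5/18)·(1/2) = 5/36 each.
If it is under cup 3 (prior 2/9): the dealer opened cup 3, so this case is ruled out; weight (2/9)·0 = 0.
If it is under cup 4 (prior 2/9): the dealer has 3 equally likely choices, so probability 1/3; weight (2/9)·(1/3) = 2/27.
The weights sum to 19/54.
So P(the pea under cup 2 | the dealer opened cup 3) = (5/36) / (19/54) = 15/38.

15/38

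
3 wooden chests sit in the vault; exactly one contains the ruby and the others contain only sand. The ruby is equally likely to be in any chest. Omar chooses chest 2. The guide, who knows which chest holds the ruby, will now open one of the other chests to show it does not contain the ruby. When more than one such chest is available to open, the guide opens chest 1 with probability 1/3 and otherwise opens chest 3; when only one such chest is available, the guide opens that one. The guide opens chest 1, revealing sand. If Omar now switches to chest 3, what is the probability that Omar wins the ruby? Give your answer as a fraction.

Apply Bayes' rule, conditioning on where the ruby actually is.
If it is in chest 1 (prior 1/3): the guide opened chest 1, so this case is ruled out; weight (1/3)·0 = 0.
If it is in chest 2 (prior 1/3): chest 1 is available, opened with probability 1/3; weight (1/3)·(1/3) = 1/9.
If it is in chest 3 (prior 1/3): only chest 1 is available, probability 1; weight (1/3)·1 = 1/3.
The weights sum to 4/9.
So P(the ruby in chest 3 | the guide opened chest 1) = (1/3) / (4/9) = 3/4.

3/4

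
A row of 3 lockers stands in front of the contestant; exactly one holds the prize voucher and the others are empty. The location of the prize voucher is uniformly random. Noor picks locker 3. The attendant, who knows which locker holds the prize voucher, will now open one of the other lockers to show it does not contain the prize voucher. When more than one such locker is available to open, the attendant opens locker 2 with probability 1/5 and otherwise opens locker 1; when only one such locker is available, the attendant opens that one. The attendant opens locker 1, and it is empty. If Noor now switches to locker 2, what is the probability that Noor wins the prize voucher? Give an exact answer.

Consider each possible location of the prize voucher in turn.
If it is in locker 1 (prior 1/3): the attendant opened locker 1, so this case is ruled out; weight (1/3)·0 = 0.
If it is in locker 2 (prior 1/3): only locker 1 is available, probability 1; weight (1/3)·1 = 1/3.
If it is in locker 3 (prior 1/3): locker 2 is available but not opened, probability 4/5; weight (1/3)·(4/5) = 4/15.
The weights sum to 3/5.
So P(the prize voucher in locker 2 | the attendant opened locker 1) = (1/3) / (3/5) = 5/9.

5/9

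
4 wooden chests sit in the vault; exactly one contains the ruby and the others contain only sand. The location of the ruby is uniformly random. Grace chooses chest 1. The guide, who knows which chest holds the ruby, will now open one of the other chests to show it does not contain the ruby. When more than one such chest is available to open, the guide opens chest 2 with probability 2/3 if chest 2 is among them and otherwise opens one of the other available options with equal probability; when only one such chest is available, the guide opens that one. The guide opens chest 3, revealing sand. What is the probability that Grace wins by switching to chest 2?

1/2

Condition on the true location of the ruby.
If it is in chest 1 (prior 1/4): chest 2 is available but not opened; chest 3 gets probability (1 − 2/3)/2 = 1/6; weight (1/4)·(1/6) = 1/24.
If it is in chest 2 (prior 1/4): chest 2 holds the prize so is unavailable; the guide chooses uniformly among the 2 others, probability 1/2; weight (1/4)·(1/2) = 1/8.
If it is in chest 3 (prior 1/4): the guide opened chest 3, so this case is ruled out; weight (1/4)·0 = 0.
If it is in chest 4 (prior 1/4): chest 2 is available but not opened, probability 1/3; weight (1/4)·(1/3) = 1/12.
The weights sum to 1/4.
So P(the ruby in chest 2 | the guide opened chest 3) = (1/8) / (1/4) = 1/2.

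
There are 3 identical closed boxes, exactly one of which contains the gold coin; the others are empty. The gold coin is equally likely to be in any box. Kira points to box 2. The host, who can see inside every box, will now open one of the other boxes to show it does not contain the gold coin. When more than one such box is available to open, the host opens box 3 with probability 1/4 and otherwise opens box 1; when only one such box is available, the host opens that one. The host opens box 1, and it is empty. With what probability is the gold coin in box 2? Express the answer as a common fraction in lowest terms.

Consider each possible location of the gold coin in turn.
If it is in box 1 (prior 1/3): the host opened box 1, so this case is ruled out; weight (1/3)·0 = 0.
If it is in box 2 (prior 1/3): box 3 is available but not opened, probability 3/4; weight (1/3)·(3/4) = 1/4.
If it is in box 3 (prior 1/3): only box 1 is available, probability 1; weight (1/3)·1 = 1/3.
The weights sum to 7/12.
So P(the gold coin in box 2 | the host opened box 1) = (1/4) / (7/12) = 3/7.

3/7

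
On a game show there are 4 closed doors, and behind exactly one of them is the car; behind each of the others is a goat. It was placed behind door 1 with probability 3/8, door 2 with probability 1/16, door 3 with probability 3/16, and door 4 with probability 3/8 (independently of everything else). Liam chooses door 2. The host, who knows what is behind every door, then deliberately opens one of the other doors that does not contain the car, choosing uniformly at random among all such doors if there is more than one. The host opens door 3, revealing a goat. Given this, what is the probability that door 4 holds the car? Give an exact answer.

9/19

Consider each possible location of the car in turn.
If it is behind either of doors 1 and 4 (prior 3/8 each): the host has 2 equally likely choices, so probability 1/2; weight (3/8)·(1/2) = 3/16 each.
If it is behind door 2 (prior 1/16): the host has 3 equally likely choices, so probability 1/3; weight (1/16)·(1/3) = 1/48.
If it is behind door 3 (prior 3/16): the host opened door 3, so this case is ruled out; weight (3/16)·0 = 0.
The weights sum to 19/48.
So P(the car behind door 4 | the host opened door 3) = (3/16) / (19/48) = 9/19.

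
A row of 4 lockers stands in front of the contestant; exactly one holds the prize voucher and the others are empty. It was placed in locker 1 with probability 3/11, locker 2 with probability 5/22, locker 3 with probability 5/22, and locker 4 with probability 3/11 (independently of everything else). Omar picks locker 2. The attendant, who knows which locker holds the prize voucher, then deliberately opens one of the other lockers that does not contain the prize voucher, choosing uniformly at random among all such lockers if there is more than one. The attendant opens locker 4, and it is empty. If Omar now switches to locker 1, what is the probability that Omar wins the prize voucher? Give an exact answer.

18/43

Condition on the true location of the prize voucher.
If it is in locker 1 (prior 3/11): the attendant has 2 equally likely choices, so probability 1/2; weight (3/11)·(1/2) = 3/22.
If it is in locker 2 (prior 5/22): the attendant has 3 equally likely choices, so probability 1/3; weight (5/22)·(1/3) = 5/66.
If it is in locker 3 (prior 5/22): the attendant has 2 equally likely choices, so probability 1/2; weight (5/22)·(1/2) = 5/44.
If it is in locker 4 (prior 3/11): the attendant opened locker 4, so this case is ruled out; weight (3/11)·0 = 0.
The weights sum to 43/132.
So P(the prize voucher in locker 1 | the attendant opened locker 4) = (3/22) / (43/132) = 18/43.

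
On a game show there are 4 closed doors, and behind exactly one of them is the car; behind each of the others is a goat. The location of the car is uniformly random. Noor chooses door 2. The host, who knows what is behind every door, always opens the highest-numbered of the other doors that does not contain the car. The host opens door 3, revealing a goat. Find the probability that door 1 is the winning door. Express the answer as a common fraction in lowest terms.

Apply Bayes' rule, conditioning on where the car actually is.
If it is behind either of doors 1 and 2 (prior 1/4 each): the host would have opened door 4 instead, probability 0; weight (1/4)·0 = 0 each.
If it is behind door 3 (prior 1/4): the host opened door 3, so this case is ruled out; weight (1/4)·0 = 0.
If it is behind door 4 (prior 1/4): door 3 is the highest-numbered option available, probability 1; weight (1/4)·1 = 1/4.
The weights sum to 1/4.
So P(the car behind door 1 | the host opened door 3) = 0 / (1/4) = 0.

0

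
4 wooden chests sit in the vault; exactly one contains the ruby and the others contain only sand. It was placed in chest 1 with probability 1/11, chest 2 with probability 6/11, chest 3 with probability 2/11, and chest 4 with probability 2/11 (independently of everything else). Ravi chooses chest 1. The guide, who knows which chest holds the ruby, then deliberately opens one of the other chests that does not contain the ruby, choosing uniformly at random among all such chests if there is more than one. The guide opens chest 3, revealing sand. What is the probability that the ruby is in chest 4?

Consider each possible location of the ruby in turn.
If it is in chest 1 (prior 1/11): the guide has 3 equally likely choices, so probability 1/3; weight (1/11)·(1/3) = 1/33.
If it is in chest 2 (prior 6/11): the guide has 2 equally likely choices, so probability 1/2; weight (6/11)·(1/2) = 3/11.
If it is in chest 3 (prior 2/11): the guide opened chest 3, so this case is ruled out; weight (2/11)·0 = 0.
If it is in chest 4 (prior 2/11): the guide has 2 equally likely choices, so probability 1/2; weight (2/11)·(1/2) = 1/11.
The weights sum to 13/33.
So P(the ruby in chest 4 | the guide opened chest 3) = (1/11) / (13/33) = 3/13.

3/13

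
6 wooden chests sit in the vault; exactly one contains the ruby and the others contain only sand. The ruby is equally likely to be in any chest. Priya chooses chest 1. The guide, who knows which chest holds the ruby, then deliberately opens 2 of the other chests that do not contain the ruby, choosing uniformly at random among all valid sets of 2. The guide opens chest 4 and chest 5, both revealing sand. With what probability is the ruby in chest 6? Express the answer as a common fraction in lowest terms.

Consider each possible location of the ruby in turn.
If it is in chest 1 (prior 1/6): the guide has 10 equally likely choices, so probability 1/10; weight (1/6)·(1/10) = 1/60.
If it is in any of chests 2, 3, and 6 (prior 1/6 each): the guide has 6 equally likely choices, so probability 1/6; weight (1/6)·(1/6) = 1/36 each.
If it is in either of chests 4 and 5 (prior 1/6 each): that chest was opened and seen not to hold the prize — ruled out; weight (1/6)·0 = 0 each.
The weights sum to 1/10.
So P(the ruby in chest 6 | the guide opened chest 4 and chest 5) = (1/36) / (1/10) = 5/18.

5/18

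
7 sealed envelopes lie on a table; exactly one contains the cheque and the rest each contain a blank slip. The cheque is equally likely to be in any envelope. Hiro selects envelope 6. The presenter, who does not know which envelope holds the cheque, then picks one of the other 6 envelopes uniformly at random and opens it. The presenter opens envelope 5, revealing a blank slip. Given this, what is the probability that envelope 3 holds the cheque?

1/6

Condition on the true location of the cheque.
If it is in any of envelopes 1, 2, 3, 4, 6, and 7 (prior 1/7 each): the presenter picks envelope 5 with probability 1/6 regardless, and it is not the prize; weight (1/7)·(1/6) = 1/42 each.
If it is in envelope 5 (prior 1/7): the presenter opened envelope 5, so this case is ruled out; weight (1/7)·0 = 0.
The weights sum to 1/7.
So P(the cheque in envelope 3 | the presenter opened envelope 5) = (1/42) / (1/7) = 1/6.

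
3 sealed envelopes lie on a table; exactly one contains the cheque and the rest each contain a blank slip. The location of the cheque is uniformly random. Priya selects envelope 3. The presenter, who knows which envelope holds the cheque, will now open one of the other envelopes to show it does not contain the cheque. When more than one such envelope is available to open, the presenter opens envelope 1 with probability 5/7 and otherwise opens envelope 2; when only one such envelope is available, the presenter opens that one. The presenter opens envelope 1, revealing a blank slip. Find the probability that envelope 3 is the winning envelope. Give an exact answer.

Apply Bayes' rule, conditioning on where the cheque actually is.
If it is in envelope 1 (prior 1/3): the presenter opened envelope 1, so this case is ruled out; weight (1/3)·0 = 0.
If it is in envelope 2 (prior 1/3): only envelope 1 is available, probability 1; weight (1/3)·1 = 1/3.
If it is in envelope 3 (prior 1/3): envelope 1 is available, opened with probability 5/7; weight (1/3)·(5/7) = 5/21.
The weights sum to 4/7.
So P(the cheque in envelope 3 | the presenter opened envelope 1) = (5/21) / (4/7) = 5/12.

5/12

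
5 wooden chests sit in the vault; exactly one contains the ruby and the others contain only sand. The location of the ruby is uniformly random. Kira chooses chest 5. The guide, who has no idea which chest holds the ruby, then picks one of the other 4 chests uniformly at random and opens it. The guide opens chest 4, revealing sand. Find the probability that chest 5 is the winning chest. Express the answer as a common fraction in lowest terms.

Apply Bayes' rule, conditioning on where the ruby actually is.
If it is in any of chests 1, 2, 3, and 5 (prior 1/5 each): the guide picks chest 4 with probability 1/4 regardless, and it is not the prize; weight (1/5)·(1/4) = 1/20 each.
If it is in chest 4 (prior 1/5): the guide opened chest 4, so this case is ruled out; weight (1/5)·0 = 0.
The weights sum to 1/5.
So P(the ruby in chest 5 | the guide opened chest 4) = (1/20) / (1/5) = 1/4.

1/4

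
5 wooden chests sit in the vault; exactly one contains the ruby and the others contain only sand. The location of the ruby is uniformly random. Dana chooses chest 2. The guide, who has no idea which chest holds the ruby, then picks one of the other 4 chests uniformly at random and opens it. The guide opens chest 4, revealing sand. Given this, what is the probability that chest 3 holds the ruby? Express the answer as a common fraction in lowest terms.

1/4

Condition on the true location of the ruby.
If it is in any of chests 1, 2, 3, and 5 (prior 1/5 each): the guide picks chest 4 with probability 1/4 regardless, and it is not the prize; weight (1/5)·(1/4) = 1/20 each.
If it is in chest 4 (prior 1/5): the guide opened chest 4, so this case is ruled out; weight (1/5)·0 = 0.
The weights sum to 1/5.
So P(the ruby in chest 3 | the guide opened chest 4) = (1/20) / (1/5) = 1/4.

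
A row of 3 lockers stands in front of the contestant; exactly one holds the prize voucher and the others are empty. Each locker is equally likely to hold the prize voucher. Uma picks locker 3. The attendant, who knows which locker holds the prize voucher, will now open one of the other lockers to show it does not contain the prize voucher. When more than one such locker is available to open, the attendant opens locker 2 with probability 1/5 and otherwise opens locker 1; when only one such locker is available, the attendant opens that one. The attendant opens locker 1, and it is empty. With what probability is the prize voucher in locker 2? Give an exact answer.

5/9

Condition on the true location of the prize voucher.
If it is in locker 1 (prior 1/3): the attendant opened locker 1, so this case is ruled out; weight (1/3)·0 = 0.
If it is in locker 2 (prior 1/3): only locker 1 is available, probability 1; weight (1/3)·1 = 1/3.
If it is in locker 3 (prior 1/3): locker 2 is available but not opened, probability 4/5; weight (1/3)·(4/5) = 4/15.
The weights sum to 3/5.
So P(the prize voucher in locker 2 | the attendant opened locker 1) = (1/3) / (3/5) = 5/9.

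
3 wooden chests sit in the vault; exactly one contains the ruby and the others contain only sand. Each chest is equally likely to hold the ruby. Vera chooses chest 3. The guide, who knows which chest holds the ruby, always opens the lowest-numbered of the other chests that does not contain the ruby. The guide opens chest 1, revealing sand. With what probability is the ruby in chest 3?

Apply Bayes' rule, conditioning on where the ruby actually is.
If it is in chest 1 (prior 1/3): the guide opened chest 1, so this case is ruled out; weight (1/3)·0 = 0.
If it is in either of chests 2 and 3 (prior 1/3 each): chest 1 is the lowest-numbered option available, probability 1; weight (1/3)·1 = 1/3 each.
The weights sum to 2/3.
So P(the ruby in chest 3 | the guide opened chest 1) = (1/3) / (2/3) = 1/2.

1/2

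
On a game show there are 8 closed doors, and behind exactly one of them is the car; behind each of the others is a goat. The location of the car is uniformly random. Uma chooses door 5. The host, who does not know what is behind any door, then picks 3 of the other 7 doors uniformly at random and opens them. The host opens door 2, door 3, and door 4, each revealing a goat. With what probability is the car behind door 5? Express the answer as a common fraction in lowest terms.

1/5

Apply Bayes' rule, conditioning on where the car actually is.
If it is behind any of doors 1, 5, 6, 7, and 8 (prior 1/8 each): the host picks exactly this set with probability 1/35 regardless, and none is the prize; weight (1/8)·(1/35) = 1/280 each.
If it is behind any of doors 2, 3, and 4 (prior 1/8 each): that door was opened and seen not to hold the prize — ruled out; weight (1/8)·0 = 0 each.
The weights sum to 1/56.
So P(the car behind door 5 | the host opened door 2, door 3, and door 4) = (1/280) / (1/56) = 1/5.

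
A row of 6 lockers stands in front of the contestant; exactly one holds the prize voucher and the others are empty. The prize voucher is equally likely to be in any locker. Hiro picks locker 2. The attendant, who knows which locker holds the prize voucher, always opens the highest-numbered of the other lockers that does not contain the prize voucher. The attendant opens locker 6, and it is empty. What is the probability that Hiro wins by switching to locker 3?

1/5

Consider each possible location of the prize voucher in turn.
If it is in any of lockers 1, 2, 3, 4, and 5 (prior 1/6 each): locker 6 is the highest-numbered option available, probability 1; weight (1/6)·1 = 1/6 each.
If it is in locker 6 (prior 1/6): the attendant opened locker 6, so this case is ruled out; weight (1/6)·0 = 0.
The weights sum to 5/6.
So P(the prize voucher in locker 3 | the attendant opened locker 6) = (1/6) / (5/6) = 1/5.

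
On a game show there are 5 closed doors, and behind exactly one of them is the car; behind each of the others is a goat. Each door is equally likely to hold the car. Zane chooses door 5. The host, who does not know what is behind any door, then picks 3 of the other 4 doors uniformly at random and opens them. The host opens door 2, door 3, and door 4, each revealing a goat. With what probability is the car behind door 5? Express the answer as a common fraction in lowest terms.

Because the host chose which doors to open without knowing where the car is, the choice is independent of the prize location. Learning that none of the 3 opened doors holds the car simply rules out those 3 locations and leaves the remaining 2 doors still equally likely by symmetry.
So P(the car behind door 5) = 1/2.

1/2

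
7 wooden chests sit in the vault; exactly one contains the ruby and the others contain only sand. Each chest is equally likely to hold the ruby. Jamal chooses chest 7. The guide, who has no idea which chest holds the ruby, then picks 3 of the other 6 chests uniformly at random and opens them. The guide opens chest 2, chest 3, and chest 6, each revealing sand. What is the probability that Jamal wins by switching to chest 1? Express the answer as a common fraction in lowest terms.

Consider each possible location of the ruby in turn.
If it is in any of chests 1, 4, 5, and 7 (prior 1/7 each): the guide picks exactly this set with probability 1/20 regardless, and none is the prize; weight (1/7)·(1/20) = 1/140 each.
If it is in any of chests 2, 3, and 6 (prior 1/7 each): that chest was opened and seen not to hold the prize — ruled out; weight (1/7)·0 = 0 each.
The weights sum to 1/35.
So P(the ruby in chest 1 | the guide opened chest 2, chest 3, and chest 6) = (1/140) / (1/35) = 1/4.

1/4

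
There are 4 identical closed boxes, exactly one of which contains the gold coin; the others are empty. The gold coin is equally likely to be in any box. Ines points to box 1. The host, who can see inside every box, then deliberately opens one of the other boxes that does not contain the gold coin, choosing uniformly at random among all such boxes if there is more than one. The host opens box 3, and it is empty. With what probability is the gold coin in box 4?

3/8

Apply Bayes' rule, conditioning on where the gold coin actually is.
If it is in box 1 (prior 1/4): the host has 3 equally likely choices, so probability 1/3; weight (1/4)·(1/3) = 1/12.
If it is in either of boxes 2 and 4 (prior 1/4 each): the host has 2 equally likely choices, so probability 1/2; weight (1/4)·(1/2) = 1/8 each.
If it is in box 3 (prior 1/4): the host opened box 3, so this case is ruled out; weight (1/4)·0 = 0.
The weights sum to 1/3.
So P(the gold coin in box 4 | the host opened box 3) = (1/8) / (1/3) = 3/8.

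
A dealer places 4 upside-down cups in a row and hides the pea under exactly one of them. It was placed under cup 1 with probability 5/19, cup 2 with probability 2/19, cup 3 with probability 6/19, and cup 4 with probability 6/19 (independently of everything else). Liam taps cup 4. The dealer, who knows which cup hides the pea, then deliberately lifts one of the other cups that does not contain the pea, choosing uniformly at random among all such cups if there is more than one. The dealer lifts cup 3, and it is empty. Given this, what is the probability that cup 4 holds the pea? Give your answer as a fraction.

Consider each possible location of the pea in turn.
If it is under cup 1 (prior 5/19): the dealer has 2 equally likely choices, so probability 1/2; weight (5/19)·(1/2) = 5/38.
If it is under cup 2 (prior 2/19): the dealer has 2 equally likely choices, so probability 1/2; weight (2/19)·(1/2) = 1/19.
If it is under cup 3 (prior 6/19): the dealer opened cup 3, so this case is ruled out; weight (6/19)·0 = 0.
If it is under cup 4 (prior 6/19): the dealer has 3 equally likely choices, so probability 1/3; weight (6/19)·(1/3) = 2/19.
The weights sum to 11/38.
So P(the pea under cup 4 | the dealer opened cup 3) = (2/19) / (11/38) = 4/11.

4/11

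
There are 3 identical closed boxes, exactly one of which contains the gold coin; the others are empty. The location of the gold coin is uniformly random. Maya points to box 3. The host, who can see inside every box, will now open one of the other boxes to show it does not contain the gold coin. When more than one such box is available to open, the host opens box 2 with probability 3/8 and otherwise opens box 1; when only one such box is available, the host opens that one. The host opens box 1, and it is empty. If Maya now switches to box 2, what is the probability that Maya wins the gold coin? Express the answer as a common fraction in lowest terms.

Consider each possible location of the gold coin in turn.
If it is in box 1 (prior 1/3): the host opened box 1, so this case is ruled out; weight (1/3)·0 = 0.
If it is in box 2 (prior 1/3): only box 1 is available, probability 1; weight (1/3)·1 = 1/3.
If it is in box 3 (prior 1/3): box 2 is available but not opened, probability 5/8; weight (1/3)·(5/8) = 5/24.
The weights sum to 13/24.
So P(the gold coin in box 2 | the host opened box 1) = (1/3) / (13/24) = 8/13.

8/13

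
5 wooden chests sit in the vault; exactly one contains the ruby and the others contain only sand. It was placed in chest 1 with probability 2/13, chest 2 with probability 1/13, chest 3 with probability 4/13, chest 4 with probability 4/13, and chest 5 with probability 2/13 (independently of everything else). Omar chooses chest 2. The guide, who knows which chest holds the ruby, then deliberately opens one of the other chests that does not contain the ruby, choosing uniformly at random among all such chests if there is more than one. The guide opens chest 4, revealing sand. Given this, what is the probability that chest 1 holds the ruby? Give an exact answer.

Apply Bayes' rule, conditioning on where the ruby actually is.
If it is in either of chests 1 and 5 (prior 2/13 each): the guide has 3 equally likely choices, so probability 1/3; weight (2/13)·(1/3) = 2/39 each.
If it is in chest 2 (prior 1/13): the guide has 4 equally likely choices, so probability 1/4; weight (1/13)·(1/4) = 1/52.
If it is in chest 3 (prior 4/13): the guide has 3 equally likely choices, so probability 1/3; weight (4/13)·(1/3) = 4/39.
If it is in chest 4 (prior 4/13): the guide opened chest 4, so this case is ruled out; weight (4/13)·0 = 0.
The weights sum to 35/156.
So P(the ruby in chest 1 | the guide opened chest 4) = (2/39) / (35/156) = 8/35.

8/35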